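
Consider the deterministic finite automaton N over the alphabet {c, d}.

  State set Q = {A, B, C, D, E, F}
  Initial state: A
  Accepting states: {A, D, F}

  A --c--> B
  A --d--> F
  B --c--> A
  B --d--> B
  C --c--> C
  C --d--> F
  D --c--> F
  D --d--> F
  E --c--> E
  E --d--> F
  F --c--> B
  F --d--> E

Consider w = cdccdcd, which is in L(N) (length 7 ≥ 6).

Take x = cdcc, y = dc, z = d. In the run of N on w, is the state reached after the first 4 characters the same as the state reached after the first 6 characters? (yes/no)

no

State sequence: A -c-> B -d-> B -c-> A -c-> B -d-> B -c-> A

After x (step 4): B. After xy (step 6): A.
They differ (B ≠ A), so y is not a cycle from the state after x; this split is not the one the pumping-lemma construction produces, and pumping y need not keep the string in L(N).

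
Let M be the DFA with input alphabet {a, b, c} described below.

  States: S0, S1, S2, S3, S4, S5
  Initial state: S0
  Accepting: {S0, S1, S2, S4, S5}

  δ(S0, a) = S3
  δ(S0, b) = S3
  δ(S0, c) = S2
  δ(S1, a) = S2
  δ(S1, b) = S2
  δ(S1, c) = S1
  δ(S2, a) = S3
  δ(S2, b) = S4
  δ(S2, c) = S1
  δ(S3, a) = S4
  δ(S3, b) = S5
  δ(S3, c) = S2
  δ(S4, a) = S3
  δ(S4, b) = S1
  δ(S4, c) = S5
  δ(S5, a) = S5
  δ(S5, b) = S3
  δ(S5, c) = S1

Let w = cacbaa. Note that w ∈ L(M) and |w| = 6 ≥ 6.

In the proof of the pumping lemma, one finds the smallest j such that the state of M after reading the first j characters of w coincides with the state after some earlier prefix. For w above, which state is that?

Run of M on w = c a c b a a:
  step 0: S0  (start)
  step 1: S2  (read c: S0→S2)
  step 2: S3  (read a: S2→S3)
  step 3: S2  (read c: S3→S2)   ← first repeat (S2 seen earlier)
  step 4: S4  (read b: S2→S4)
  step 5: S3  (read a: S4→S3)
  step 6: S4  (read a: S3→S4)

The earliest repeat is at step j = 3: M is in S2, which it already visited at step i = 1.
The DFA has 6 states, so the proof of the pumping lemma guarantees a repeated state among the first 6+1 visited; the segment between the two visits is the pumpable y.

S2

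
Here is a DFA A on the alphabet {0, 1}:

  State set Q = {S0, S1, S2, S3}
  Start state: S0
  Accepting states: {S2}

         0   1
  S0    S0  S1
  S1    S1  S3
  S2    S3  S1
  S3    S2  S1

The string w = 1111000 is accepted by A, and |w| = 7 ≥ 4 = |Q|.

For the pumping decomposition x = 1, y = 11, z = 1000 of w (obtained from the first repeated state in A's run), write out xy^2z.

xy^2z = 1·11·11·1000 = 111111000.
Reading y = 11 takes A from S1 back to S1, so after x·y·y the machine is still in S1, and z then leads to the accepting state S2. Hence 111111000 ∈ L(A).

111111000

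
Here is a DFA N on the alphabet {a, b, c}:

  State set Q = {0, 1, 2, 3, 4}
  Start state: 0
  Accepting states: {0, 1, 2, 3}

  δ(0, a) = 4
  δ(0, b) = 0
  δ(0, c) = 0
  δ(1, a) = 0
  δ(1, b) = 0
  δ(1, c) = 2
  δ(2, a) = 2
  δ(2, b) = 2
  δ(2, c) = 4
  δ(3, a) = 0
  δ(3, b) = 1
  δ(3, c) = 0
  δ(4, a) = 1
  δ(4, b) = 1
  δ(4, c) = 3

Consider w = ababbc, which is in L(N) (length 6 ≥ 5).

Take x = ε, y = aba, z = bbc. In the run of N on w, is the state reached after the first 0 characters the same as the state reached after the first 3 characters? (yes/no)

State sequence: 0 -a-> 4 -b-> 1 -a-> 0

After x (step 0): 0. After xy (step 3): 0.
They match, so y = aba drives N around a cycle from 0 back to itself; pumping y any number of times keeps N in 0 before reading z, and xyⁱz ∈ L(N) for every i ≥ 0.

yes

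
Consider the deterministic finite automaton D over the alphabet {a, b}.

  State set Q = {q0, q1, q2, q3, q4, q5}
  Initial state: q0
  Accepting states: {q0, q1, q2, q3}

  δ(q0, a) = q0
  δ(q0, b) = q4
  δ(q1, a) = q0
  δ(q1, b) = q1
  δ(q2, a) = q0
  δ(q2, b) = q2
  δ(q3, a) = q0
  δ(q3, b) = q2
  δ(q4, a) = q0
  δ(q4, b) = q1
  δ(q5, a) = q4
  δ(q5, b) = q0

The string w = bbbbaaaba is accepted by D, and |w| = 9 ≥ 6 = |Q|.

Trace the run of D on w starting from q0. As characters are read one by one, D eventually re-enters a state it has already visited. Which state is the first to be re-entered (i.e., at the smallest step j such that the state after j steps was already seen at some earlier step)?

q1

Run of D on w = b b b b a a a b a:
  step 0: q0  (start)
  step 1: q4  (read b: q0→q4)
  step 2: q1  (read b: q4→q1)
  step 3: q1  (read b: q1→q1)   ← first repeat (q1 seen earlier)
  step 4: q1  (read b: q1→q1)
  step 5: q0  (read a: q1→q0)
  step 6: q0  (read a: q0→q0)
  step 7: q0  (read a: q0→q0)
  step 8: q4  (read b: q0→q4)
  step 9: q0  (read a: q4→q0)

The earliest repeat is at step j = 3: D is in q1, which it already visited at step i = 2.
With |Q| = 6, pigeonhole forces a state repeat no later than step 6; the substring read between the first and second visits to that state can be pumped.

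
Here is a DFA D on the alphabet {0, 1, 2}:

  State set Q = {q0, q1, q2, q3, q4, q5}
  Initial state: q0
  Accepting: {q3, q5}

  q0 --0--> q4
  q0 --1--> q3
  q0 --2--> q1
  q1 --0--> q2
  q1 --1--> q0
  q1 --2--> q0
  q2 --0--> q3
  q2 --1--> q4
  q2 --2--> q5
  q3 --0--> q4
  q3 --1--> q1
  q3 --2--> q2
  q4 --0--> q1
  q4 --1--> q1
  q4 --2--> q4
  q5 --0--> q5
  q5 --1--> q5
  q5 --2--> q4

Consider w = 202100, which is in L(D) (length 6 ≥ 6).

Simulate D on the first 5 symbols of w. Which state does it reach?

q5

State sequence: q0 -2-> q1 -0-> q2 -2-> q5 -1-> q5 -0-> q5

After reading 5 characters, D is in state q5.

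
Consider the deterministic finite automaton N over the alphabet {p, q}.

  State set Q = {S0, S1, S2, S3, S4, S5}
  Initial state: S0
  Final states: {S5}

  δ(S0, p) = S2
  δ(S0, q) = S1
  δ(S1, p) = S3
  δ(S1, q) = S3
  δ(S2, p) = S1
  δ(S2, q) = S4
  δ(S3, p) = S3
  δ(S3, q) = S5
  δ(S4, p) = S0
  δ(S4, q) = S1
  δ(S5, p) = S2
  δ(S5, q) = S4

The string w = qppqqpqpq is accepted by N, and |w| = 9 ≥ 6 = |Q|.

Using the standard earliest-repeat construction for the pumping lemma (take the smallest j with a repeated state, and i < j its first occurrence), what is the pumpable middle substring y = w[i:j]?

p

Run of N on w = q p p q q p q p q:
  step 0: S0  (start)
  step 1: S1  (read q: S0→S1)
  step 2: S3  (read p: S1→S3)
  step 3: S3  (read p: S3→S3)   ← first repeat (S3 seen earlier)
  step 4: S5  (read q: S3→S5)
  step 5: S4  (read q: S5→S4)
  step 6: S0  (read p: S4→S0)
  step 7: S1  (read q: S0→S1)
  step 8: S3  (read p: S1→S3)
  step 9: S5  (read q: S3→S5)

So i = 2, j = 3, giving x = w[0:2] = qp, y = w[2:3] = p, z = w[3:9] = qqpqpq.
Check: |xy| = 3 ≤ 6 and |y| = 1 ≥ 1. Reading y takes N from S3 back to S3, so every xyⁱz is accepted.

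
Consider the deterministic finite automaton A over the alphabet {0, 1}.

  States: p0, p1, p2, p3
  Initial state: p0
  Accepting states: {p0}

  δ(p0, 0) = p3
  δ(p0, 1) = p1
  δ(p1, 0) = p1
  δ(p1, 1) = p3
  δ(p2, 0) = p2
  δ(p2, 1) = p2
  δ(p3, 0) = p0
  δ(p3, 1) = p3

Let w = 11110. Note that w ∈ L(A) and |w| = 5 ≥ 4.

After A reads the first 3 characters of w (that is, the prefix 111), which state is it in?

p3

State sequence: p0 -1-> p1 -1-> p3 -1-> p3

After reading 3 characters, A is in state p3.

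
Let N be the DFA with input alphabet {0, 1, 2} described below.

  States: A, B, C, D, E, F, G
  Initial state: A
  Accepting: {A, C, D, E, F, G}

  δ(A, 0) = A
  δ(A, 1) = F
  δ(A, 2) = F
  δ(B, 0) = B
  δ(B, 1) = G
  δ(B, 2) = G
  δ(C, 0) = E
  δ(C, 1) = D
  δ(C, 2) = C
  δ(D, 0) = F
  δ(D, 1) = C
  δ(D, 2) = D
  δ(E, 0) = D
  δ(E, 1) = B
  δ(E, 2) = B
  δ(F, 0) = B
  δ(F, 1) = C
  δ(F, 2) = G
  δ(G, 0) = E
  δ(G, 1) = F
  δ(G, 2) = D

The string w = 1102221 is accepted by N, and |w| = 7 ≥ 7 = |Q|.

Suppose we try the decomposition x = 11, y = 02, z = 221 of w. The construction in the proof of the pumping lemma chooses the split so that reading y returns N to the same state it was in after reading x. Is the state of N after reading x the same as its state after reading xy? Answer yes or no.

Run of N on the first 4 characters of w = 1 1 0 2:
  step 0: A  (start)
  step 1: F  (read 1: A→F)
  step 2: C  (read 1: F→C)
  step 3: E  (read 0: C→E)
  step 4: B  (read 2: E→B)

After x (step 2): C. After xy (step 4): B.
They differ (C ≠ B), so y is not a cycle from the state after x; this split is not the one the pumping-lemma construction produces, and pumping y need not keep the string in L(N).

no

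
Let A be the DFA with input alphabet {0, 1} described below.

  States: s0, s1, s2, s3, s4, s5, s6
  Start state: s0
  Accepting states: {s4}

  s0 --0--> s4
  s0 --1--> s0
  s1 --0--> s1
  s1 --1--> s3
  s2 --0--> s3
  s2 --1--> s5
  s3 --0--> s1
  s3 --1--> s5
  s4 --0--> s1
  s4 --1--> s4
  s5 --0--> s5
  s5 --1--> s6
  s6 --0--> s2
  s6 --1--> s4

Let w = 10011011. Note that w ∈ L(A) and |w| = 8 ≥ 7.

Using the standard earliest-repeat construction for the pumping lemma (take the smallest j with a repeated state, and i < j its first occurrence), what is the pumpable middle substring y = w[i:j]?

State sequence: s0 -1-> s0 -0-> s4 -0-> s1 -1-> s3 -1-> s5 -0-> s5 -1-> s6 -1-> s4
First repeat at step 1: s0 was already visited.

So i = 0, j = 1, giving x = w[0:0] = ε, y = w[0:1] = 1, z = w[1:8] = 0011011.
Check: |xy| = 1 ≤ 7 and |y| = 1 ≥ 1. Reading y takes A from s0 back to s0, so every xyⁱz is accepted.
Since A has 7 states, any run of length ≥ 7 visits 7+1 states, so by pigeonhole some state repeats within the first 7 steps — that repeat gives the pumpable loop.

1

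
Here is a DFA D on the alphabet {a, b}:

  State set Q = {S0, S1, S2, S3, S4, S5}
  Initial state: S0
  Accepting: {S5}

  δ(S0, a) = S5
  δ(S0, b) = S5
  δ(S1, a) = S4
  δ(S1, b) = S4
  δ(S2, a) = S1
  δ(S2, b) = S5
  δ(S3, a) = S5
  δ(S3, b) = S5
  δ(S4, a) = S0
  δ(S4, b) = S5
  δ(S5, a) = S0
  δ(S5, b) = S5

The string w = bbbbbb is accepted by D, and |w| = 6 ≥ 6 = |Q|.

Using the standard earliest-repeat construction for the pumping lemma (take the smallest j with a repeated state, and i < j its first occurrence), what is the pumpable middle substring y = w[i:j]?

State sequence: S0 -b-> S5 -b-> S5 -b-> S5 -b-> S5 -b-> S5 -b-> S5
First repeat at step 2: S5 was already visited.

So i = 1, j = 2, giving x = w[0:1] = b, y = w[1:2] = b, z = w[2:6] = bbbb.
Check: |xy| = 2 ≤ 6 and |y| = 1 ≥ 1. Reading y takes D from S5 back to S5, so every xyⁱz is accepted.

b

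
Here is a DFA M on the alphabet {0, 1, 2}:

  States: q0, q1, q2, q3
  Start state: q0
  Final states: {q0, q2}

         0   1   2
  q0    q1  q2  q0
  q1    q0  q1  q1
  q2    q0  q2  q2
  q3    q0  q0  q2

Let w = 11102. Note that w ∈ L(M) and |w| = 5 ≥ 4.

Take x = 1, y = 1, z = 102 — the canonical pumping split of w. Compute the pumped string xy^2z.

xy^2z = 1·1·1·102 = 111102.
Reading y = 1 takes M from q2 back to q2, so after x·y·y the machine is still in q2, and z then leads to the accepting state q0. Hence 111102 ∈ L(M).

111102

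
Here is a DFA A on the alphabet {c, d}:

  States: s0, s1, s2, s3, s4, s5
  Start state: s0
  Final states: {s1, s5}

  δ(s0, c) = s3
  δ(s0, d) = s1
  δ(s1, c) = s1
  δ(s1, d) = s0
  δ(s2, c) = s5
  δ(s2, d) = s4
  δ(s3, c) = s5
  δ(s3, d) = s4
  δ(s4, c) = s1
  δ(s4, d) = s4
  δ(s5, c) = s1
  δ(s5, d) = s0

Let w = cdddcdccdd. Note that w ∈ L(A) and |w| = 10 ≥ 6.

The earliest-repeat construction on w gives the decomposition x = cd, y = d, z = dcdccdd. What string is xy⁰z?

cddcdccdd

xy⁰z = xz = cd·dcdccdd = cddcdccdd.
Reading y = d takes A from s4 back to s4, so after x the machine is still in s4, and z then leads to the accepting state s1. Hence cddcdccdd ∈ L(A).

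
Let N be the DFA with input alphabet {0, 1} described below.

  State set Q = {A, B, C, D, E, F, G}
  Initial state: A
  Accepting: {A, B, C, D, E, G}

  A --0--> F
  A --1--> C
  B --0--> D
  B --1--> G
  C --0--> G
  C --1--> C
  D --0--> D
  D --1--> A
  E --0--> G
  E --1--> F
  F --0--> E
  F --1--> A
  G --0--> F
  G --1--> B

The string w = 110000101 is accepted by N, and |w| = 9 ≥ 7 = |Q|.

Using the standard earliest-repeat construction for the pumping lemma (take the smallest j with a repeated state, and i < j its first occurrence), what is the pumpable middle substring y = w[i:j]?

1

Run of N on w = 1 1 0 0 0 0 1 0 1:
  step 0: A  (start)
  step 1: C  (read 1: A→C)
  step 2: C  (read 1: C→C)   ← first repeat (C seen earlier)
  step 3: G  (read 0: C→G)
  step 4: F  (read 0: G→F)
  step 5: E  (read 0: F→E)
  step 6: G  (read 0: E→G)
  step 7: B  (read 1: G→B)
  step 8: D  (read 0: B→D)
  step 9: A  (read 1: D→A)

So i = 1, j = 2, giving x = w[0:1] = 1, y = w[1:2] = 1, z = w[2:9] = 0000101.
Check: |xy| = 2 ≤ 7 and |y| = 1 ≥ 1. Reading y takes N from C back to C, so every xyⁱz is accepted.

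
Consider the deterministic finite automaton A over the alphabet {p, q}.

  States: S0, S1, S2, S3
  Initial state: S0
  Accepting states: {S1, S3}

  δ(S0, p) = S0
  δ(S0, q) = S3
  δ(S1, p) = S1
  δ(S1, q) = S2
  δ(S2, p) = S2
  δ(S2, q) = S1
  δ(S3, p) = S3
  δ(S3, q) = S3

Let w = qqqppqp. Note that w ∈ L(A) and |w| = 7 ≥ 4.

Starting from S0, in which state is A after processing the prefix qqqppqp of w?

S3

State sequence: S0 -q-> S3 -q-> S3 -q-> S3 -p-> S3 -p-> S3 -q-> S3 -p-> S3

After reading 7 characters, A is in state S3.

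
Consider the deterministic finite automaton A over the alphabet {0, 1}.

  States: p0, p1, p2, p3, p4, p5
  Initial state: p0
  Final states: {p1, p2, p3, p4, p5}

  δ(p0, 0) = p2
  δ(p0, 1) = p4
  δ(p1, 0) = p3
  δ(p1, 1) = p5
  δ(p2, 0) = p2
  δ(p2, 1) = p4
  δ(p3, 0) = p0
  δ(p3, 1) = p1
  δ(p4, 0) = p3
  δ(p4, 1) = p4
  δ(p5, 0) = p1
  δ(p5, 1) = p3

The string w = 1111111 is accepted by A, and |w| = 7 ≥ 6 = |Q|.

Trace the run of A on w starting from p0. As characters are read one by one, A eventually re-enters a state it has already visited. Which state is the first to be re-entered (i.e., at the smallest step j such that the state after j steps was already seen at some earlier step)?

Run of A on w = 1 1 1 1 1 1 1:
  step 0: p0  (start)
  step 1: p4  (read 1: p0→p4)
  step 2: p4  (read 1: p4→p4)   ← first repeat (p4 seen earlier)
  step 3: p4  (read 1: p4→p4)
  step 4: p4  (read 1: p4→p4)
  step 5: p4  (read 1: p4→p4)
  step 6: p4  (read 1: p4→p4)
  step 7: p4  (read 1: p4→p4)

The earliest repeat is at step j = 2: A is in p4, which it already visited at step i = 1.

p4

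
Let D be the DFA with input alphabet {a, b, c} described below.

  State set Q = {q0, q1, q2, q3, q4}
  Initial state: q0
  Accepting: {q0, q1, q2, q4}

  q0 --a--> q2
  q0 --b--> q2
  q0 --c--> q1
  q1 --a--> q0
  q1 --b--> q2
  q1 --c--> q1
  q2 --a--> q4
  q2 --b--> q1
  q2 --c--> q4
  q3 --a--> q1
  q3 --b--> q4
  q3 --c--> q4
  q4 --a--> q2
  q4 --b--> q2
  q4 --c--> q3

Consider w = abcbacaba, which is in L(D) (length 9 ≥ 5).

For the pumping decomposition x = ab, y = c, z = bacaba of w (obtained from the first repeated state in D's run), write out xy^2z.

abccbacaba

xy^2z = ab·c·c·bacaba = abccbacaba.
Reading y = c takes D from q1 back to q1, so after x·y·y the machine is still in q1, and z then leads to the accepting state q4. Hence abccbacaba ∈ L(D).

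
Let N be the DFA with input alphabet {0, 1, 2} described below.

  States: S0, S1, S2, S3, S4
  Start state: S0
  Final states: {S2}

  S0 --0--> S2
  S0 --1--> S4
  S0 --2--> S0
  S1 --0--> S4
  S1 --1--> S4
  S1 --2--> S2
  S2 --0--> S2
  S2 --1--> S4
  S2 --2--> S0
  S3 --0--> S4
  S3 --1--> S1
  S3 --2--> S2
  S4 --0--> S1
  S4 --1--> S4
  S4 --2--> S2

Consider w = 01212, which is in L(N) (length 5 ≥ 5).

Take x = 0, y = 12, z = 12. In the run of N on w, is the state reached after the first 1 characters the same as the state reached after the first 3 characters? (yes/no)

Run of N on the first 3 characters of w = 0 1 2:
  step 0: S0  (start)
  step 1: S2  (read 0: S0→S2)
  step 2: S4  (read 1: S2→S4)
  step 3: S2  (read 2: S4→S2)

After x (step 1): S2. After xy (step 3): S2.
They match, so y = 12 drives N around a cycle from S2 back to itself; pumping y any number of times keeps N in S2 before reading z, and xyⁱz ∈ L(N) for every i ≥ 0.

yes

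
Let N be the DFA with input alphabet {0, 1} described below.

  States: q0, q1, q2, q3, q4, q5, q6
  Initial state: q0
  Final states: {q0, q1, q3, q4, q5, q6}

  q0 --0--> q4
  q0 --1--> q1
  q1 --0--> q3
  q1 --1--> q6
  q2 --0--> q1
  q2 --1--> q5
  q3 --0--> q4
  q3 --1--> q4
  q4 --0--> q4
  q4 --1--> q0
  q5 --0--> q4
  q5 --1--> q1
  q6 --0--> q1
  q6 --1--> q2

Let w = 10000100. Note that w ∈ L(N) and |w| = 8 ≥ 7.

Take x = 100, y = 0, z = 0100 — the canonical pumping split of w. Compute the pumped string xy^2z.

100000100

xy^2z = 100·0·0·0100 = 100000100.
Reading y = 0 takes N from q4 back to q4, so after x·y·y the machine is still in q4, and z then leads to the accepting state q4. Hence 100000100 ∈ L(N).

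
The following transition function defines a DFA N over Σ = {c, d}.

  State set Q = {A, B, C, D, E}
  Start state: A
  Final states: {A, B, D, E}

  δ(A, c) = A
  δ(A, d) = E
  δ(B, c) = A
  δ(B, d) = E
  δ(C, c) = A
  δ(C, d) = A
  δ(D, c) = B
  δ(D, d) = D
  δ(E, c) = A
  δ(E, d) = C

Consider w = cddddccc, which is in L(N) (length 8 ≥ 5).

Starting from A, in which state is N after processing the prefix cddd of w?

A

Run of N on the first 4 characters of w = c d d d:
  step 0: A  (start)
  step 1: A  (read c: A→A)
  step 2: E  (read d: A→E)
  step 3: C  (read d: E→C)
  step 4: A  (read d: C→A)

After reading 4 characters, N is in state A.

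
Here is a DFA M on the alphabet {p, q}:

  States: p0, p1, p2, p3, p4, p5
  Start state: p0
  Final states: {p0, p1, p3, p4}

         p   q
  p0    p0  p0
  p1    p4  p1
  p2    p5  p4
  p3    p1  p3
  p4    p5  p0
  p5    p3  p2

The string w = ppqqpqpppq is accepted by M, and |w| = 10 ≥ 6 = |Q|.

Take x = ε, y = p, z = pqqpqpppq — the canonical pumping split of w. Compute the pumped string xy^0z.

pqqpqpppq

xy⁰z = xz = ε·pqqpqpppq = pqqpqpppq.
Reading y = p takes M from p0 back to p0, so after x the machine is still in p0, and z then leads to the accepting state p0. Hence pqqpqpppq ∈ L(M).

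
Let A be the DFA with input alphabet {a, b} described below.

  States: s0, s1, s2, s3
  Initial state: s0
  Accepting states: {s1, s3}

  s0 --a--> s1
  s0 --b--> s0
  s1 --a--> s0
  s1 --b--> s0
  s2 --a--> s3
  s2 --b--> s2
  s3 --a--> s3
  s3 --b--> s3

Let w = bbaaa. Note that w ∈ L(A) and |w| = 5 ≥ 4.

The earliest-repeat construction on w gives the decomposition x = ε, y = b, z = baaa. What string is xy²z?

xy^2z = ε·b·b·baaa = bbbaaa.
Reading y = b takes A from s0 back to s0, so after x·y·y the machine is still in s0, and z then leads to the accepting state s1. Hence bbbaaa ∈ L(A).

bbbaaa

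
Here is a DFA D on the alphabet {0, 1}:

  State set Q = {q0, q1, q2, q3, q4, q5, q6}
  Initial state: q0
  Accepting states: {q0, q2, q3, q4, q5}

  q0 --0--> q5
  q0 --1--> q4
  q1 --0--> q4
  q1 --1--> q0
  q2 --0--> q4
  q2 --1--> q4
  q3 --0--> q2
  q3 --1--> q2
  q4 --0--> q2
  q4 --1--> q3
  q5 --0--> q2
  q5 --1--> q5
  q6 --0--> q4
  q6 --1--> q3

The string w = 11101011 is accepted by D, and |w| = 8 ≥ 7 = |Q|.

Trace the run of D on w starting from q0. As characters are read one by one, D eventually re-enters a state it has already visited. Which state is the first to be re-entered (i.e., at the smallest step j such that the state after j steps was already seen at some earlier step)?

q4

State sequence: q0 -1-> q4 -1-> q3 -1-> q2 -0-> q4 -1-> q3 -0-> q2 -1-> q4 -1-> q3
First repeat at step 4: q4 was already visited.

The earliest repeat is at step j = 4: D is in q4, which it already visited at step i = 1.
Since D has 7 states, any run of length ≥ 7 visits 7+1 states, so by pigeonhole some state repeats within the first 7 steps — that repeat gives the pumpable loop.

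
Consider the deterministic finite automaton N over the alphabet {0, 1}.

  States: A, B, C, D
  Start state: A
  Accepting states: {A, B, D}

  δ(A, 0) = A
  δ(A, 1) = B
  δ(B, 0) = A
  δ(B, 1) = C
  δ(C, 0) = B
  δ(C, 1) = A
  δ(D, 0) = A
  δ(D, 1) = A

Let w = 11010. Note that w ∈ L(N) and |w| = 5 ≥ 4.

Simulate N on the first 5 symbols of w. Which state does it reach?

B

State sequence: A -1-> B -1-> C -0-> B -1-> C -0-> B

After reading 5 characters, N is in state B.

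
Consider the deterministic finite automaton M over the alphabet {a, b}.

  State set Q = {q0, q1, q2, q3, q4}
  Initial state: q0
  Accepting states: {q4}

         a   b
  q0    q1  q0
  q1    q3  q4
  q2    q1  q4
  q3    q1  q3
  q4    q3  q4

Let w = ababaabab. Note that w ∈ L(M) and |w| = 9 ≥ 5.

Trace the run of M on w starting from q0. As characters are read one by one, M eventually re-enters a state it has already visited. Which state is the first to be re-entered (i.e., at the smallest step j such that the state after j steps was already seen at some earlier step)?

q3

Run of M on w = a b a b a a b a b:
  step 0: q0  (start)
  step 1: q1  (read a: q0→q1)
  step 2: q4  (read b: q1→q4)
  step 3: q3  (read a: q4→q3)
  step 4: q3  (read b: q3→q3)   ← first repeat (q3 seen earlier)
  step 5: q1  (read a: q3→q1)
  step 6: q3  (read a: q1→q3)
  step 7: q3  (read b: q3→q3)
  step 8: q1  (read a: q3→q1)
  step 9: q4  (read b: q1→q4)

The earliest repeat is at step j = 4: M is in q3, which it already visited at step i = 3.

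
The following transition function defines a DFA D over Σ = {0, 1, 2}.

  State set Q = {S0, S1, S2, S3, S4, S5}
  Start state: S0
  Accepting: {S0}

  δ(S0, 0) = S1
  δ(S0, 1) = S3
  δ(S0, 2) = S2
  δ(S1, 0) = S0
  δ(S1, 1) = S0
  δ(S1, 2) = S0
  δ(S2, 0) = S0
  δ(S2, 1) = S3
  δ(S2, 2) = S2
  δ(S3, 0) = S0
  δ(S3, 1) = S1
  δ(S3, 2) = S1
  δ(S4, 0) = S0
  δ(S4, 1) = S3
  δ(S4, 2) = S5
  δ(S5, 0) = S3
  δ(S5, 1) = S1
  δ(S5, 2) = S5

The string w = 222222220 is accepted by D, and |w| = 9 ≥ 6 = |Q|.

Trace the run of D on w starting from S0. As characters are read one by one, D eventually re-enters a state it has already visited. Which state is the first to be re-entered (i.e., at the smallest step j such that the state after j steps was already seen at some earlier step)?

State sequence: S0 -2-> S2 -2-> S2 -2-> S2 -2-> S2 -2-> S2 -2-> S2 -2-> S2 -2-> S2 -0-> S0
First repeat at step 2: S2 was already visited.

The earliest repeat is at step j = 2: D is in S2, which it already visited at step i = 1.
With |Q| = 6, pigeonhole forces a state repeat no later than step 6; the substring read between the first and second visits to that state can be pumped.

S2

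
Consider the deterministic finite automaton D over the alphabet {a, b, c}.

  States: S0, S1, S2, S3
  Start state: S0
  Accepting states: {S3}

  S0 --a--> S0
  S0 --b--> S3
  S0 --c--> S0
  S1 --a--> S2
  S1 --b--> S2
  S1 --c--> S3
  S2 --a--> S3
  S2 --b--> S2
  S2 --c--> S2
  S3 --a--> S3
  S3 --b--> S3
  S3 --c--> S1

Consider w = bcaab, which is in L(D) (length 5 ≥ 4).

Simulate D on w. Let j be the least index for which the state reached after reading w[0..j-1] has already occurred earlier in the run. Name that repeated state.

State sequence: S0 -b-> S3 -c-> S1 -a-> S2 -a-> S3 -b-> S3
First repeat at step 4: S3 was already visited.

The earliest repeat is at step j = 4: D is in S3, which it already visited at step i = 1.
With |Q| = 4, pigeonhole forces a state repeat no later than step 4; the substring read between the first and second visits to that state can be pumped.

S3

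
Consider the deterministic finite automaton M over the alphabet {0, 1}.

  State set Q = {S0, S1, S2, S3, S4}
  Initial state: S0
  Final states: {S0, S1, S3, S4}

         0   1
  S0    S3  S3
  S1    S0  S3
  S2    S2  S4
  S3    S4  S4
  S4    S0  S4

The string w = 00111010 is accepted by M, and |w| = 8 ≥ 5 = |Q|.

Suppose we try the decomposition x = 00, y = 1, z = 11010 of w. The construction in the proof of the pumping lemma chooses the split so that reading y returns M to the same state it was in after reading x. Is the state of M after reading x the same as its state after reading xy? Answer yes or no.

yes

Run of M on the first 3 characters of w = 0 0 1:
  step 0: S0  (start)
  step 1: S3  (read 0: S0→S3)
  step 2: S4  (read 0: S3→S4)
  step 3: S4  (read 1: S4→S4)

After x (step 2): S4. After xy (step 3): S4.
They match, so y = 1 drives M around a cycle from S4 back to itself; pumping y any number of times keeps M in S4 before reading z, and xyⁱz ∈ L(M) for every i ≥ 0.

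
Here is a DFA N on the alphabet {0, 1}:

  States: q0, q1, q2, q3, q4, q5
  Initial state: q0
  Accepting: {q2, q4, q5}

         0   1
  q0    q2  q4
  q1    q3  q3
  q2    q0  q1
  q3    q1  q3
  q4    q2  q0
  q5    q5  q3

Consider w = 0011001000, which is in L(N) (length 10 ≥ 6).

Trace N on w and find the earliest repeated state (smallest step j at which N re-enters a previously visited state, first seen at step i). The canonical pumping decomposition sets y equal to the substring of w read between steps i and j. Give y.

Run of N on w = 0 0 1 1 0 0 1 0 0 0:
  step 0: q0  (start)
  step 1: q2  (read 0: q0→q2)
  step 2: q0  (read 0: q2→q0)   ← first repeat (q0 seen earlier)
  step 3: q4  (read 1: q0→q4)
  step 4: q0  (read 1: q4→q0)
  step 5: q2  (read 0: q0→q2)
  step 6: q0  (read 0: q2→q0)
  step 7: q4  (read 1: q0→q4)
  step 8: q2  (read 0: q4→q2)
  step 9: q0  (read 0: q2→q0)
  step 10: q2  (read 0: q0→q2)

So i = 0, j = 2, giving x = w[0:0] = ε, y = w[0:2] = 00, z = w[2:10] = 11001000.
Check: |xy| = 2 ≤ 6 and |y| = 2 ≥ 1. Reading y takes N from q0 back to q0, so every xyⁱz is accepted.
Since N has 6 states, any run of length ≥ 6 visits 6+1 states, so by pigeonhole some state repeats within the first 6 steps — that repeat gives the pumpable loop.

00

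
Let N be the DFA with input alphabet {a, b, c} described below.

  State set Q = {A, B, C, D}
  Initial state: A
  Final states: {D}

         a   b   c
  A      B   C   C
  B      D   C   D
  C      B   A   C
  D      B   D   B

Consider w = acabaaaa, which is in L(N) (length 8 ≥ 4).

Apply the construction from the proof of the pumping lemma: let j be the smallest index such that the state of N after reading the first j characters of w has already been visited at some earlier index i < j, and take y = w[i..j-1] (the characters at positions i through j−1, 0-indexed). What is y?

State sequence: A -a-> B -c-> D -a-> B -b-> C -a-> B -a-> D -a-> B -a-> D
First repeat at step 3: B was already visited.

So i = 1, j = 3, giving x = w[0:1] = a, y = w[1:3] = ca, z = w[3:8] = baaaa.
Check: |xy| = 3 ≤ 4 and |y| = 2 ≥ 1. Reading y takes N from B back to B, so every xyⁱz is accepted.
Since N has 4 states, any run of length ≥ 4 visits 4+1 states, so by pigeonhole some state repeats within the first 4 steps — that repeat gives the pumpable loop.

ca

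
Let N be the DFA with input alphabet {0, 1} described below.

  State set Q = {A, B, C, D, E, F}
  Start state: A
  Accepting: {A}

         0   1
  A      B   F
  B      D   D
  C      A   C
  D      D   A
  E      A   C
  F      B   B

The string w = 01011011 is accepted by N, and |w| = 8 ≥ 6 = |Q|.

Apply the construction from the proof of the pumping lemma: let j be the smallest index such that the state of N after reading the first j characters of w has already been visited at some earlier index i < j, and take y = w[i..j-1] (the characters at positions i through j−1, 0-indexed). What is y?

Run of N on w = 0 1 0 1 1 0 1 1:
  step 0: A  (start)
  step 1: B  (read 0: A→B)
  step 2: D  (read 1: B→D)
  step 3: D  (read 0: D→D)   ← first repeat (D seen earlier)
  step 4: A  (read 1: D→A)
  step 5: F  (read 1: A→F)
  step 6: B  (read 0: F→B)
  step 7: D  (read 1: B→D)
  step 8: A  (read 1: D→A)

So i = 2, j = 3, giving x = w[0:2] = 01, y = w[2:3] = 0, z = w[3:8] = 11011.
Check: |xy| = 3 ≤ 6 and |y| = 1 ≥ 1. Reading y takes N from D back to D, so every xyⁱz is accepted.
Pumping length from the standard proof: p = 6 (the number of states). The repeated state found above gives |xy| = j ≤ 6 and |y| = j − i ≥ 1.

0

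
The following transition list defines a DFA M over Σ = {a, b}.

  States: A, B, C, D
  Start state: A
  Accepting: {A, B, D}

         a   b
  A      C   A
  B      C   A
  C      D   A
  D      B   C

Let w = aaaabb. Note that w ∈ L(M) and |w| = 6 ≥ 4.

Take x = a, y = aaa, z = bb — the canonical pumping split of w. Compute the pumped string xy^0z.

xy⁰z = xz = a·bb = abb.
Reading y = aaa takes M from C back to C, so after x the machine is still in C, and z then leads to the accepting state A. Hence abb ∈ L(M).

abb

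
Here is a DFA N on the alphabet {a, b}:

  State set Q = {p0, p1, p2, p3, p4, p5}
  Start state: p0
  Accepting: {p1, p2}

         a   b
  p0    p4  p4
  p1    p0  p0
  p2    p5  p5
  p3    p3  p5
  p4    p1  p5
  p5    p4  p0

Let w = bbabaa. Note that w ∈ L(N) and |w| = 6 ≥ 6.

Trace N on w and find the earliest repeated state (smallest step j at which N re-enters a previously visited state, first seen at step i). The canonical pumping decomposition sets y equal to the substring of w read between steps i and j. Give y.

State sequence: p0 -b-> p4 -b-> p5 -a-> p4 -b-> p5 -a-> p4 -a-> p1
First repeat at step 3: p4 was already visited.

So i = 1, j = 3, giving x = w[0:1] = b, y = w[1:3] = ba, z = w[3:6] = baa.
Check: |xy| = 3 ≤ 6 and |y| = 2 ≥ 1. Reading y takes N from p4 back to p4, so every xyⁱz is accepted.
Since N has 6 states, any run of length ≥ 6 visits 6+1 states, so by pigeonhole some state repeats within the first 6 steps — that repeat gives the pumpable loop.

ba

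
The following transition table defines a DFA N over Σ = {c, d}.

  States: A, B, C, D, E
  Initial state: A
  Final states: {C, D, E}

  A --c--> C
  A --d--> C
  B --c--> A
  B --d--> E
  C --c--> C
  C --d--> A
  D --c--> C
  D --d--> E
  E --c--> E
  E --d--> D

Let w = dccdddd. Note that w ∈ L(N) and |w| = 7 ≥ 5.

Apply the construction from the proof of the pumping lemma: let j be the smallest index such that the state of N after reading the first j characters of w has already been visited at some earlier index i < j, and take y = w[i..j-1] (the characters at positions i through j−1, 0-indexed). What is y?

State sequence: A -d-> C -c-> C -c-> C -d-> A -d-> C -d-> A -d-> C
First repeat at step 2: C was already visited.

So i = 1, j = 2, giving x = w[0:1] = d, y = w[1:2] = c, z = w[2:7] = cdddd.
Check: |xy| = 2 ≤ 5 and |y| = 1 ≥ 1. Reading y takes N from C back to C, so every xyⁱz is accepted.

c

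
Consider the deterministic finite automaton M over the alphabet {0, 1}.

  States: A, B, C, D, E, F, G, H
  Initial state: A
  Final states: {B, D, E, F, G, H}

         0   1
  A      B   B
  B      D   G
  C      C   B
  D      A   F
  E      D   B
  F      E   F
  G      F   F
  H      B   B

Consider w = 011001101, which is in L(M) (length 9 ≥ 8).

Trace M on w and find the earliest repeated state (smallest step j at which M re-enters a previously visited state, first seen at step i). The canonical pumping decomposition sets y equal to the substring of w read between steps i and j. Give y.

State sequence: A -0-> B -1-> G -1-> F -0-> E -0-> D -1-> F -1-> F -0-> E -1-> B
First repeat at step 6: F was already visited.

So i = 3, j = 6, giving x = w[0:3] = 011, y = w[3:6] = 001, z = w[6:9] = 101.
Check: |xy| = 6 ≤ 8 and |y| = 3 ≥ 1. Reading y takes M from F back to F, so every xyⁱz is accepted.
Since M has 8 states, any run of length ≥ 8 visits 8+1 states, so by pigeonhole some state repeats within the first 8 steps — that repeat gives the pumpable loop.

001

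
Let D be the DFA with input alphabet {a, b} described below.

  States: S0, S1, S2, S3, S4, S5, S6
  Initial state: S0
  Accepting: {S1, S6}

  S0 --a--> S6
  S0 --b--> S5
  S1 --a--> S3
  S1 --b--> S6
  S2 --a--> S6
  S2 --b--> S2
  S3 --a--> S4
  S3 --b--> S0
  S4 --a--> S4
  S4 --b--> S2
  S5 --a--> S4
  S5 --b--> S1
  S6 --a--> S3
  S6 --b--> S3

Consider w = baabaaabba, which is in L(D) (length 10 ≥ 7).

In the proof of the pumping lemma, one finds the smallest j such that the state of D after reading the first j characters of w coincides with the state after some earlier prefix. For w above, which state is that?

S4

State sequence: S0 -b-> S5 -a-> S4 -a-> S4 -b-> S2 -a-> S6 -a-> S3 -a-> S4 -b-> S2 -b-> S2 -a-> S6
First repeat at step 3: S4 was already visited.

The earliest repeat is at step j = 3: D is in S4, which it already visited at step i = 2.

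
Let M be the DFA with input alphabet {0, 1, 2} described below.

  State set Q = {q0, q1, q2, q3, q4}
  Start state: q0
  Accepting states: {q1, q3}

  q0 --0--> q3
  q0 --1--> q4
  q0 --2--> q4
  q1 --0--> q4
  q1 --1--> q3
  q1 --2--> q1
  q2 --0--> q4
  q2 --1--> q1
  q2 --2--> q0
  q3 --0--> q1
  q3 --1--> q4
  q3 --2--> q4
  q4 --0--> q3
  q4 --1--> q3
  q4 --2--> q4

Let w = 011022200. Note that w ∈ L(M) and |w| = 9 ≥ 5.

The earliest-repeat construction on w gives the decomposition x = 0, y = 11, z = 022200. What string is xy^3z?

0111111022200

xy^3z = 0·11·11·11·022200 = 0111111022200.
Reading y = 11 takes M from q3 back to q3, so after x·y·y·y the machine is still in q3, and z then leads to the accepting state q3. Hence 0111111022200 ∈ L(M).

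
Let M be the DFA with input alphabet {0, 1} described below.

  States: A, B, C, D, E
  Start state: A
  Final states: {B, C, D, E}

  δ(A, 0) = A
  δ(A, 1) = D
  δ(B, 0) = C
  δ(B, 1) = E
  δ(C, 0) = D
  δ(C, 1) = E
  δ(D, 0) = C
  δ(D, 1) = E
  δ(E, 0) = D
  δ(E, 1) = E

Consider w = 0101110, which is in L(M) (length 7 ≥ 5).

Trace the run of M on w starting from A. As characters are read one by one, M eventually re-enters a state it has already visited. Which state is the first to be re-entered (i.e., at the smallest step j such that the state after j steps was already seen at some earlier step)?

Run of M on w = 0 1 0 1 1 1 0:
  step 0: A  (start)
  step 1: A  (read 0: A→A)   ← first repeat (A seen earlier)
  step 2: D  (read 1: A→D)
  step 3: C  (read 0: D→C)
  step 4: E  (read 1: C→E)
  step 5: E  (read 1: E→E)
  step 6: E  (read 1: E→E)
  step 7: D  (read 0: E→D)

The earliest repeat is at step j = 1: M is in A, which it already visited at step i = 0.
Since M has 5 states, any run of length ≥ 5 visits 5+1 states, so by pigeonhole some state repeats within the first 5 steps — that repeat gives the pumpable loop.

A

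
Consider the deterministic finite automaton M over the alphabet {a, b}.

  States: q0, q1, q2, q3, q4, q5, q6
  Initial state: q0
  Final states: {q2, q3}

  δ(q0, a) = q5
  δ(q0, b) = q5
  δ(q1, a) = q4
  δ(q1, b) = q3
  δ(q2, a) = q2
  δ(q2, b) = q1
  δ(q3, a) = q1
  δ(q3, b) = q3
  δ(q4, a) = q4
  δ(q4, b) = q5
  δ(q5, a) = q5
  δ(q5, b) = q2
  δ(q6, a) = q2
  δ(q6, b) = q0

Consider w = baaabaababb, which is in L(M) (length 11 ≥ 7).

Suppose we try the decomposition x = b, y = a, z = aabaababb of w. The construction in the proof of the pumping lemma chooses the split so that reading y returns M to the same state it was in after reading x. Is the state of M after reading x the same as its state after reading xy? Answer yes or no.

yes

State sequence: q0 -b-> q5 -a-> q5

After x (step 1): q5. After xy (step 2): q5.
They match, so y = a drives M around a cycle from q5 back to itself; pumping y any number of times keeps M in q5 before reading z, and xyⁱz ∈ L(M) for every i ≥ 0.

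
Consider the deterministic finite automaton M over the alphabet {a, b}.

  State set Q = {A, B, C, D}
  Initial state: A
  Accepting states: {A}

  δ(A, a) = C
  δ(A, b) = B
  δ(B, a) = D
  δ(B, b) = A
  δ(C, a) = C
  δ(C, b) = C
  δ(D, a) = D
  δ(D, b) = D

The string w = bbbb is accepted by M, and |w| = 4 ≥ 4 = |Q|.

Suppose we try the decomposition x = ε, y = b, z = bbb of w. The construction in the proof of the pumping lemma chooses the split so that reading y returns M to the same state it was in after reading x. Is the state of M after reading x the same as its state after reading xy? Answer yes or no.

State sequence: A -b-> B

After x (step 0): A. After xy (step 1): B.
They differ (A ≠ B), so y is not a cycle from the state after x; this split is not the one the pumping-lemma construction produces, and pumping y need not keep the string in L(M).

no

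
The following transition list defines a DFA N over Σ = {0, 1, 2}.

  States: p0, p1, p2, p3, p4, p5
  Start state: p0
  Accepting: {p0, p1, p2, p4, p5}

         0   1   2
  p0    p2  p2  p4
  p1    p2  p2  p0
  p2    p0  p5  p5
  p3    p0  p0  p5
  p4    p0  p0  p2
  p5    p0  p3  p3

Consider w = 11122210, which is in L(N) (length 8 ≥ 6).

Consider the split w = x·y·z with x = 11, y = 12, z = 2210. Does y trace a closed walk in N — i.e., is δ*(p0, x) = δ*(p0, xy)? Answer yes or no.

State sequence: p0 -1-> p2 -1-> p5 -1-> p3 -2-> p5

After x (step 2): p5. After xy (step 4): p5.
They match, so y = 12 drives N around a cycle from p5 back to itself; pumping y any number of times keeps N in p5 before reading z, and xyⁱz ∈ L(N) for every i ≥ 0.

yes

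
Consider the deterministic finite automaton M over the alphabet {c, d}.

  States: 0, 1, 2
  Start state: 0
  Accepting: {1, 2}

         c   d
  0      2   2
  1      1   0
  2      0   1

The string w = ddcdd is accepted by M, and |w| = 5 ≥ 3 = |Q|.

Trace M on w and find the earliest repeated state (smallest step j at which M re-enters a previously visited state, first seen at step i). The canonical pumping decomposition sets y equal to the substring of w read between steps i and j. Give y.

c

State sequence: 0 -d-> 2 -d-> 1 -c-> 1 -d-> 0 -d-> 2
First repeat at step 3: 1 was already visited.

So i = 2, j = 3, giving x = w[0:2] = dd, y = w[2:3] = c, z = w[3:5] = dd.
Check: |xy| = 3 ≤ 3 and |y| = 1 ≥ 1. Reading y takes M from 1 back to 1, so every xyⁱz is accepted.
With |Q| = 3, pigeonhole forces a state repeat no later than step 3; the substring read between the first and second visits to that state can be pumped.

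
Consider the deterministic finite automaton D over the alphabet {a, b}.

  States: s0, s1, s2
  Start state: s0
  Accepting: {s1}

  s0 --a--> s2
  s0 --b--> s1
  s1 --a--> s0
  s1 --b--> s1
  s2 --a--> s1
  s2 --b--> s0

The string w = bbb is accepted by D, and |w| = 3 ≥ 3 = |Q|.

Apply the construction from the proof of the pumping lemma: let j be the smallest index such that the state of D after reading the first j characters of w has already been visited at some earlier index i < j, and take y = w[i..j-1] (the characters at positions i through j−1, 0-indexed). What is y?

Run of D on w = b b b:
  step 0: s0  (start)
  step 1: s1  (read b: s0→s1)
  step 2: s1  (read b: s1→s1)   ← first repeat (s1 seen earlier)
  step 3: s1  (read b: s1→s1)

So i = 1, j = 2, giving x = w[0:1] = b, y = w[1:2] = b, z = w[2:3] = b.
Check: |xy| = 2 ≤ 3 and |y| = 1 ≥ 1. Reading y takes D from s1 back to s1, so every xyⁱz is accepted.

b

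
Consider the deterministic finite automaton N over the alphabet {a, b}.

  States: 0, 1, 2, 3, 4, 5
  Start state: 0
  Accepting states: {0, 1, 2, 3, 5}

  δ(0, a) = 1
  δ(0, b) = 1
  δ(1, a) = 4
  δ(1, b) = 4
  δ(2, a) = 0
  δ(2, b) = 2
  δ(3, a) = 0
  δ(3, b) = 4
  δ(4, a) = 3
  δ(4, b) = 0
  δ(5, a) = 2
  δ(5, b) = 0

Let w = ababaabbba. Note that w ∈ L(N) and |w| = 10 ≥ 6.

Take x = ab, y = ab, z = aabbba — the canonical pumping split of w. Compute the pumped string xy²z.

xy^2z = ab·ab·ab·aabbba = abababaabbba.
Reading y = ab takes N from 4 back to 4, so after x·y·y the machine is still in 4, and z then leads to the accepting state 1. Hence abababaabbba ∈ L(N).

abababaabbba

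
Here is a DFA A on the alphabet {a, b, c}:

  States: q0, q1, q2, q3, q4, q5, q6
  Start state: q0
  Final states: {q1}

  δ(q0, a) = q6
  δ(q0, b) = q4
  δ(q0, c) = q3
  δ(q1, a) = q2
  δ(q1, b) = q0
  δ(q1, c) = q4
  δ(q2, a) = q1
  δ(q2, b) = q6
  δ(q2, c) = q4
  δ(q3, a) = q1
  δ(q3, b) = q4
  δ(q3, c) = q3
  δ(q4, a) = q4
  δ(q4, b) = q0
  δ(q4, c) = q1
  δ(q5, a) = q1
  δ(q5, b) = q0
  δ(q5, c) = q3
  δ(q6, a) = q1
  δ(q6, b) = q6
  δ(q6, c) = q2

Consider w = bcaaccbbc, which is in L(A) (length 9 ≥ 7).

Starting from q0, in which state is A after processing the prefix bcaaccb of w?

q0

Run of A on the first 7 characters of w = b c a a c c b:
  step 0: q0  (start)
  step 1: q4  (read b: q0→q4)
  step 2: q1  (read c: q4→q1)
  step 3: q2  (read a: q1→q2)
  step 4: q1  (read a: q2→q1)
  step 5: q4  (read c: q1→q4)
  step 6: q1  (read c: q4→q1)
  step 7: q0  (read b: q1→q0)

After reading 7 characters, A is in state q0.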